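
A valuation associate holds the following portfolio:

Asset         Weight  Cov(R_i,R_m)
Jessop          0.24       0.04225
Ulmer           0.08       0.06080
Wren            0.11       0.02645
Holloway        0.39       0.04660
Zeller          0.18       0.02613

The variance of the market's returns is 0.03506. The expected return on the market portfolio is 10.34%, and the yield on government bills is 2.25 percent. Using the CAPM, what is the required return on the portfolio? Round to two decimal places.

11.66%

β_Jessop = 0.04225 / 0.03506 = 1.2051
β_Ulmer = 0.06080 / 0.03506 = 1.7342
β_Wren = 0.02645 / 0.03506 = 0.7544
β_Holloway = 0.04660 / 0.03506 = 1.3292
β_Zeller = 0.02613 / 0.03506 = 0.7453
β_P = Σ w_i β_i = 0.24×1.2051 + 0.08×1.7342 + 0.11×0.7544 + 0.39×1.3292 + 0.18×0.7453 = 1.1635
MRP = 10.34% − 2.25% = 8.09%
E(R_P) = R_f + β_P × MRP = 2.25% + 1.1635 × 8.09% = 11.66%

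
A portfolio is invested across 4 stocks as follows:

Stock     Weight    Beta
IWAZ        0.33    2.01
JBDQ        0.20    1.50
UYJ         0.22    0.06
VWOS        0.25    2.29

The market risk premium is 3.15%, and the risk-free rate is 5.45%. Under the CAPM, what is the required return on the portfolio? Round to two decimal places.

β_P = Σ w_i β_i = 0.33×2.01 + 0.20×1.50 + 0.22×0.06 + 0.25×2.29 = 1.5490
E(R_P) = R_f + β_P × MRP = 5.45% + 1.5490 × 3.15% = 10.33%

10.33%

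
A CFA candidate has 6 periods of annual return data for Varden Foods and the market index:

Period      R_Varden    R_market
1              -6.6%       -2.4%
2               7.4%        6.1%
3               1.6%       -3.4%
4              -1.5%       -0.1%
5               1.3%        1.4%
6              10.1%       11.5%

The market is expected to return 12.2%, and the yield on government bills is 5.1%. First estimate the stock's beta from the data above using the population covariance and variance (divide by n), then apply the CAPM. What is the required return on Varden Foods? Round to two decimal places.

Mean R_i = (-6.6 + 7.4 + 1.6 − 1.5 + 1.3 + 10.1) / 6 = 2.0500%
Mean R_m = (-2.4 + 6.1 − 3.4 − 0.1 + 1.4 + 11.5) / 6 = 2.1833%
Σ(R_i − R̄_i)(R_m − R̄_m) = 146.8050  ⇒  Cov = 146.8050 / 6 = 24.4675
Σ(R_m − R̄_m)² = 160.1483  ⇒  Var(R_m) = 160.1483 / 6 = 26.6914
β = Cov / Var(R_m) = 24.4675 / 26.6914 = 0.9167
MRP = 12.2% − 5.1% = 7.10%
E(R) = R_f + β × MRP = 5.1% + 0.9167 × 7.1% = 11.61%

11.61%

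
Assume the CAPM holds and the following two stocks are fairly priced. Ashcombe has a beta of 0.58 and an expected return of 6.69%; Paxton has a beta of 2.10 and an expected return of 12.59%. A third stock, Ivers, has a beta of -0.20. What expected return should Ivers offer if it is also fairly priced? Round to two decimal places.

MRP (SML slope) = (12.59% − 6.69%) / (2.10 − 0.58) = 5.90% / 1.52 = 3.8816%
R_f (intercept) = 6.69% − 0.58 × 3.8816% = 4.4387%
E(R_Ivers) = R_f + β × MRP = 4.4387% + -0.20 × 3.8816% = 3.66%

3.66%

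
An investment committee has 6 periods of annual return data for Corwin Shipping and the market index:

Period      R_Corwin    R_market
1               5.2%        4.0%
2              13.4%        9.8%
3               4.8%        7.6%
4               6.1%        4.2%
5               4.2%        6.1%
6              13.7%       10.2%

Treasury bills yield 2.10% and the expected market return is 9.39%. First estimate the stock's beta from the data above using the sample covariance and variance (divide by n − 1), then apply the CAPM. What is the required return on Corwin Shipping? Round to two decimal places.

Mean R_i = (5.2 + 13.4 + 4.8 + 6.1 + 4.2 + 13.7) / 6 = 7.9000%
Mean R_m = (4.0 + 9.8 + 7.6 + 4.2 + 6.1 + 10.2) / 6 = 6.9833%
Σ(R_i − R̄_i)(R_m − R̄_m) = 48.5700  ⇒  Cov = 48.5700 / 5 = 9.7140
Σ(R_m − R̄_m)² = 36.0883  ⇒  Var(R_m) = 36.0883 / 5 = 7.2177
β = Cov / Var(R_m) = 9.7140 / 7.2177 = 1.3459
MRP = 9.39% − 2.10% = 7.29%
E(R) = R_f + β × MRP = 2.10% + 1.3459 × 7.29% = 11.91%

11.91%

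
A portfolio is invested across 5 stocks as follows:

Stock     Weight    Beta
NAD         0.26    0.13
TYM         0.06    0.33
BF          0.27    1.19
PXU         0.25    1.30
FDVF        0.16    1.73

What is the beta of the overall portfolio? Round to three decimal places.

β_P = Σ w_i β_i = 0.26×0.13 + 0.06×0.33 + 0.27×1.19 + 0.25×1.30 + 0.16×1.73 = 0.9767

0.977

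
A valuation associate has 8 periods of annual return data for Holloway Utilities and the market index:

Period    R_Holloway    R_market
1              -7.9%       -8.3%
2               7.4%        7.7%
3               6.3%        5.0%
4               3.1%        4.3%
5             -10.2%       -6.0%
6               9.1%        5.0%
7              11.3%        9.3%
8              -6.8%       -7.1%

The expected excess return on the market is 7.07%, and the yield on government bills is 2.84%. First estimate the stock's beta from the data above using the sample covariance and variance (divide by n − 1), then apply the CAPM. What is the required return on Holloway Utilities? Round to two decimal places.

11.00%

Mean R_i = (-7.9 + 7.4 + 6.3 + 3.1 − 10.2 + 9.1 + 11.3 − 6.8) / 8 = 1.5375%
Mean R_m = (-8.3 + 7.7 + 5.0 + 4.3 − 6.0 + 5.0 + 9.3 − 7.1) / 8 = 1.2375%
Σ(R_i − R̄_i)(R_m − R̄_m) = 412.2288  ⇒  Cov = 412.2288 / 7 = 58.8898
Σ(R_m − R̄_m)² = 357.3188  ⇒  Var(R_m) = 357.3188 / 7 = 51.0455
β = Cov / Var(R_m) = 58.8898 / 51.0455 = 1.1537
E(R) = R_f + β × MRP = 2.84% + 1.1537 × 7.07% = 11.00%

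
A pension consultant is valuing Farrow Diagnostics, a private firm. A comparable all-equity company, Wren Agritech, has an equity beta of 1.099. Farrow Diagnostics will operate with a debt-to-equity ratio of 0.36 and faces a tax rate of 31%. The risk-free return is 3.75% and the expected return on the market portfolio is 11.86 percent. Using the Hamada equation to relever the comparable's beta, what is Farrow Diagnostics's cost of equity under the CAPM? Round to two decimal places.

14.88%

β_L = β_U × [1 + (1 − t)(D/E)] = 1.099 × [1 + (1 − 0.31) × 0.36]
    = 1.099 × [1 + 0.69 × 0.36] = 1.099 × 1.2484 = 1.3720
MRP = 11.86% − 3.75% = 8.11%
E(R) = R_f + β_L × MRP = 3.75% + 1.3720 × 8.11% = 14.88%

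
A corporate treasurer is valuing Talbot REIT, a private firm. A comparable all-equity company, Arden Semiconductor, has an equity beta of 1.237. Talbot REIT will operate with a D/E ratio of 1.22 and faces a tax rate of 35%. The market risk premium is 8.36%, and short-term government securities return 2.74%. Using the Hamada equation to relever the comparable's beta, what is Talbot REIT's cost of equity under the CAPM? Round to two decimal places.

β_L = β_U × [1 + (1 − t)(D/E)] = 1.237 × [1 + (1 − 0.35) × 1.22]
    = 1.237 × [1 + 0.65 × 1.22] = 1.237 × 1.7930 = 2.2179
E(R) = R_f + β_L × MRP = 2.74% + 2.2179 × 8.36% = 21.28%

21.28%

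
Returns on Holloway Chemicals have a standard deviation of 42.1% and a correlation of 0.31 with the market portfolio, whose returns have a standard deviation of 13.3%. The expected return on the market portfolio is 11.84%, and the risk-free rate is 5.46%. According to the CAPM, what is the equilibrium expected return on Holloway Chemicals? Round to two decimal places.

β = ρ × σ_i / σ_m = 0.31 × 42.1% / 13.3% = 0.9813
MRP = 11.84% − 5.46% = 6.38%
E(R) = 5.46% + 0.9813 × 6.38% = 11.72%

11.72%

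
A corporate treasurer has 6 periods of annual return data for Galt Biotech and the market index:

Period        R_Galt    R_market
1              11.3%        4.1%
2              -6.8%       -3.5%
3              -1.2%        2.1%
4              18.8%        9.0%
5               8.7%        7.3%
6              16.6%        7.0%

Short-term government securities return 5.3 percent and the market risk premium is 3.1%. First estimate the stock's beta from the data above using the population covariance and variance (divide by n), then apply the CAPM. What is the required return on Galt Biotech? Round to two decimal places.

11.59%

Mean R_i = (11.3 − 6.8 − 1.2 + 18.8 + 8.7 + 16.6) / 6 = 7.9000%
Mean R_m = (4.1 − 3.5 + 2.1 + 9.0 + 7.3 + 7.0) / 6 = 4.3333%
Σ(R_i − R̄_i)(R_m − R̄_m) = 211.1200  ⇒  Cov = 211.1200 / 6 = 35.1867
Σ(R_m − R̄_m)² = 104.0933  ⇒  Var(R_m) = 104.0933 / 6 = 17.3489
β = Cov / Var(R_m) = 35.1867 / 17.3489 = 2.0282
E(R) = R_f + β × MRP = 5.3% + 2.0282 × 3.1% = 11.59%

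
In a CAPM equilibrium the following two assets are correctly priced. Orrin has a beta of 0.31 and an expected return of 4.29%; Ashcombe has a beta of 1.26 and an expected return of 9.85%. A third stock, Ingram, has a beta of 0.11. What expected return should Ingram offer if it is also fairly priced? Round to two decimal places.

3.12%

MRP (SML slope) = (9.85% − 4.29%) / (1.26 − 0.31) = 5.56% / 0.95 = 5.8526%
R_f (intercept) = 4.29% − 0.31 × 5.8526% = 2.4757%
E(R_Ingram) = R_f + β × MRP = 2.4757% + 0.11 × 5.8526% = 3.12%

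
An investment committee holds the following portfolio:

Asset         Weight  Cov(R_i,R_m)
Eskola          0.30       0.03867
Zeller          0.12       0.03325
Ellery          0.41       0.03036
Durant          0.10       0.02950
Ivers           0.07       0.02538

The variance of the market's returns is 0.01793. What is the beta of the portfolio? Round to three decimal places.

β_Eskola = 0.03867 / 0.01793 = 2.1567
β_Zeller = 0.03325 / 0.01793 = 1.8544
β_Ellery = 0.03036 / 0.01793 = 1.6933
β_Durant = 0.02950 / 0.01793 = 1.6453
β_Ivers = 0.02538 / 0.01793 = 1.4155
β_P = Σ w_i β_i = 0.30×2.1567 + 0.12×1.8544 + 0.41×1.6933 + 0.10×1.6453 + 0.07×1.4155 = 1.8274

1.827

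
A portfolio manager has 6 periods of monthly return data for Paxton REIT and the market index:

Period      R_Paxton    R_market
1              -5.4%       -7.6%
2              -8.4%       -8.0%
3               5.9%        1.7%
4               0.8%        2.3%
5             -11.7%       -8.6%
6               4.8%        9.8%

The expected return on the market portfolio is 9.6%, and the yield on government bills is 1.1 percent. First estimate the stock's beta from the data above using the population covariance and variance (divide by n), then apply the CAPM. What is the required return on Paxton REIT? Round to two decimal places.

8.44%

Mean R_i = (-5.4 − 8.4 + 5.9 + 0.8 − 11.7 + 4.8) / 6 = -2.3333%
Mean R_m = (-7.6 − 8.0 + 1.7 + 2.3 − 8.6 + 9.8) / 6 = -1.7333%
Σ(R_i − R̄_i)(R_m − R̄_m) = 243.5033  ⇒  Cov = 243.5033 / 6 = 40.5839
Σ(R_m − R̄_m)² = 281.9133  ⇒  Var(R_m) = 281.9133 / 6 = 46.9856
β = Cov / Var(R_m) = 40.5839 / 46.9856 = 0.8638
MRP = 9.6% − 1.1% = 8.50%
E(R) = R_f + β × MRP = 1.1% + 0.8638 × 8.5% = 8.44%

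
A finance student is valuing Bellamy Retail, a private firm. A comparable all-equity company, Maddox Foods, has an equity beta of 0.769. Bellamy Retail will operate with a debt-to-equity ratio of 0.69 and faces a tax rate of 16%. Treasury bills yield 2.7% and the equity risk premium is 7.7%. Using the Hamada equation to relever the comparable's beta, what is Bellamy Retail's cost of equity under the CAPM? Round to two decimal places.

12.05%

β_L = β_U × [1 + (1 − t)(D/E)] = 0.769 × [1 + (1 − 0.16) × 0.69]
    = 0.769 × [1 + 0.84 × 0.69] = 0.769 × 1.5796 = 1.2147
E(R) = R_f + β_L × MRP = 2.7% + 1.2147 × 7.7% = 12.05%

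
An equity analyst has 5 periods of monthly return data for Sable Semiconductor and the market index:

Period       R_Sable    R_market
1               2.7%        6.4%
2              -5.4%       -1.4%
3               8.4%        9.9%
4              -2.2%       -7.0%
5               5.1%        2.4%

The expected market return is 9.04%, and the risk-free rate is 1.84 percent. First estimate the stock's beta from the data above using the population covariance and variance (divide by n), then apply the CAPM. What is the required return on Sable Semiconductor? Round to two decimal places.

6.71%

Mean R_i = (2.7 − 5.4 + 8.4 − 2.2 + 5.1) / 5 = 1.7200%
Mean R_m = (6.4 − 1.4 + 9.9 − 7.0 + 2.4) / 5 = 2.0600%
Σ(R_i − R̄_i)(R_m − R̄_m) = 117.9240  ⇒  Cov = 117.9240 / 5 = 23.5848
Σ(R_m − R̄_m)² = 174.4720  ⇒  Var(R_m) = 174.4720 / 5 = 34.8944
β = Cov / Var(R_m) = 23.5848 / 34.8944 = 0.6759
MRP = 9.04% − 1.84% = 7.20%
E(R) = R_f + β × MRP = 1.84% + 0.6759 × 7.20% = 6.71%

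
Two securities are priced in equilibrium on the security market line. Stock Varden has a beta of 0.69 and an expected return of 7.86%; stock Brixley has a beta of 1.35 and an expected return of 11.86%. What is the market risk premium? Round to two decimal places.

Both satisfy E(R) = R_f + β·MRP, so the slope of the SML is
MRP = (11.86% − 7.86%) / (1.35 − 0.69) = 4.00% / 0.66 = 6.0606%

6.06%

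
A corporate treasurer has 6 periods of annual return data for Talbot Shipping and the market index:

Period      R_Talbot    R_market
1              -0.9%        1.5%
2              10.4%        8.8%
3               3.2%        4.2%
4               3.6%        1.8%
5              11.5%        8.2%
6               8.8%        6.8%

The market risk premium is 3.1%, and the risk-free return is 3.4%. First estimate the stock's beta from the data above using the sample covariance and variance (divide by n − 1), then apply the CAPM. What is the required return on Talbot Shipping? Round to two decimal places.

Mean R_i = (-0.9 + 10.4 + 3.2 + 3.6 + 11.5 + 8.8) / 6 = 6.1000%
Mean R_m = (1.5 + 8.8 + 4.2 + 1.8 + 8.2 + 6.8) / 6 = 5.2167%
Σ(R_i − R̄_i)(R_m − R̄_m) = 73.3000  ⇒  Cov = 73.3000 / 5 = 14.6600
Σ(R_m − R̄_m)² = 50.7683  ⇒  Var(R_m) = 50.7683 / 5 = 10.1537
β = Cov / Var(R_m) = 14.6600 / 10.1537 = 1.4438
E(R) = R_f + β × MRP = 3.4% + 1.4438 × 3.1% = 7.88%

7.88%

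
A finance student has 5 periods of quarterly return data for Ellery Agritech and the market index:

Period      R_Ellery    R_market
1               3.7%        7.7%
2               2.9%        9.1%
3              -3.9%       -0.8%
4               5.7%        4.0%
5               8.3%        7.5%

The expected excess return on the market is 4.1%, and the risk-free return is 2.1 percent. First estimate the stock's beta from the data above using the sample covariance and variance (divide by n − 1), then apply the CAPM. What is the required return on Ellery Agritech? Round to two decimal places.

5.39%

Mean R_i = (3.7 + 2.9 − 3.9 + 5.7 + 8.3) / 5 = 3.3400%
Mean R_m = (7.7 + 9.1 − 0.8 + 4.0 + 7.5) / 5 = 5.5000%
Σ(R_i − R̄_i)(R_m − R̄_m) = 51.2000  ⇒  Cov = 51.2000 / 4 = 12.8000
Σ(R_m − R̄_m)² = 63.7400  ⇒  Var(R_m) = 63.7400 / 4 = 15.9350
β = Cov / Var(R_m) = 12.8000 / 15.9350 = 0.8033
E(R) = R_f + β × MRP = 2.1% + 0.8033 × 4.1% = 5.39%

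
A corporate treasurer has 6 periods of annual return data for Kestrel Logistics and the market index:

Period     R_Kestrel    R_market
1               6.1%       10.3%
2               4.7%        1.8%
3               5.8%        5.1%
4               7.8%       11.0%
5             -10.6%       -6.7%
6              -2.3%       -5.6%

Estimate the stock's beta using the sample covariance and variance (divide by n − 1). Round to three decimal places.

Mean R_i = (6.1 + 4.7 + 5.8 + 7.8 − 10.6 − 2.3) / 6 = 1.9167%
Mean R_m = (10.3 + 1.8 + 5.1 + 11.0 − 6.7 − 5.6) / 6 = 2.6500%
Σ(R_i − R̄_i)(R_m − R̄_m) = 240.0950  ⇒  Cov = 240.0950 / 5 = 48.0190
Σ(R_m − R̄_m)² = 290.4550  ⇒  Var(R_m) = 290.4550 / 5 = 58.0910
β = Cov / Var(R_m) = 48.0190 / 58.0910 = 0.8266

0.827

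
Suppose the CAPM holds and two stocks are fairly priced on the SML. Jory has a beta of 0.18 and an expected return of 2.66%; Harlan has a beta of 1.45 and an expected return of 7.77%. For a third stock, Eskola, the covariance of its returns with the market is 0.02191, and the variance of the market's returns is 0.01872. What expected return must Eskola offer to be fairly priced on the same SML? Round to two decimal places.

6.65%

MRP = (7.77% − 2.66%) / (1.45 − 0.18) = 4.0236%
R_f = 2.66% − 0.18 × 4.0236% = 1.9358%
β_Eskola = Cov / Var(R_m) = 0.02191 / 0.01872 = 1.1704
E(R_Eskola) = R_f + β × MRP = 1.9358% + 1.1704 × 4.0236% = 6.65%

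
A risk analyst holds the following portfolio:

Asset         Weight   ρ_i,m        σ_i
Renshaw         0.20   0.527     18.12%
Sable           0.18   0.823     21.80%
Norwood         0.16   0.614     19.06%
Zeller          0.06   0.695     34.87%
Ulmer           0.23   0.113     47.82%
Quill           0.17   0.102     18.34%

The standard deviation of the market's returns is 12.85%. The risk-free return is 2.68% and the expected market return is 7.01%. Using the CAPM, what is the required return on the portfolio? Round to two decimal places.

β_Renshaw = 0.527 × 18.12% / 12.85% = 0.7431
β_Sable = 0.823 × 21.80% / 12.85% = 1.3962
β_Norwood = 0.614 × 19.06% / 12.85% = 0.9107
β_Zeller = 0.695 × 34.87% / 12.85% = 1.8860
β_Ulmer = 0.113 × 47.82% / 12.85% = 0.4205
β_Quill = 0.102 × 18.34% / 12.85% = 0.1456
β_P = Σ w_i β_i = 0.20×0.7431 + 0.18×1.3962 + 0.16×0.9107 + 0.06×1.8860 + 0.23×0.4205 + 0.17×0.1456 = 0.7803
MRP = 7.01% − 2.68% = 4.33%
E(R_P) = R_f + β_P × MRP = 2.68% + 0.7803 × 4.33% = 6.06%

6.06%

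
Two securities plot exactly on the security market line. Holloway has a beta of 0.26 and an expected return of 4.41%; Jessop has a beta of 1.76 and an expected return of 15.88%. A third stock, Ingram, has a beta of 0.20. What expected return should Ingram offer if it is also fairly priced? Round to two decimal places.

MRP (SML slope) = (15.88% − 4.41%) / (1.76 − 0.26) = 11.47% / 1.50 = 7.6467%
R_f (intercept) = 4.41% − 0.26 × 7.6467% = 2.4219%
E(R_Ingram) = R_f + β × MRP = 2.4219% + 0.20 × 7.6467% = 3.95%

3.95%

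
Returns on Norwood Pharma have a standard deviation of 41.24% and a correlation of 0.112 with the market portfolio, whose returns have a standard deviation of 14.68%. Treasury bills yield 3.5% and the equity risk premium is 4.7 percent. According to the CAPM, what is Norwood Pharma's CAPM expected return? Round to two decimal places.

β = ρ × σ_i / σ_m = 0.112 × 41.24% / 14.68% = 0.3146
E(R) = 3.5% + 0.3146 × 4.7% = 4.98%

4.98%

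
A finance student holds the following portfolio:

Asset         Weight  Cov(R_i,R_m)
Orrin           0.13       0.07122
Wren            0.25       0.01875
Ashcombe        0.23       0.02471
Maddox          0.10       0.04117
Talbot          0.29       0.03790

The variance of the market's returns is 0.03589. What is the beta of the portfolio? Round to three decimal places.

β_Orrin = 0.07122 / 0.03589 = 1.9844
β_Wren = 0.01875 / 0.03589 = 0.5224
β_Ashcombe = 0.02471 / 0.03589 = 0.6885
β_Maddox = 0.04117 / 0.03589 = 1.1471
β_Talbot = 0.03790 / 0.03589 = 1.0560
β_P = Σ w_i β_i = 0.13×1.9844 + 0.25×0.5224 + 0.23×0.6885 + 0.10×1.1471 + 0.29×1.0560 = 0.9679

0.968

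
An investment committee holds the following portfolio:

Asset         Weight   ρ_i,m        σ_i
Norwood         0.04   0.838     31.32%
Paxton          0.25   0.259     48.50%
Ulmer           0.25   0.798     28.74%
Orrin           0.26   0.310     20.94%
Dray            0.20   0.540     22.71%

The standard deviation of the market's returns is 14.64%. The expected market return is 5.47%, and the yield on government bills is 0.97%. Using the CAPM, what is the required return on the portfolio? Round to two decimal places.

β_Norwood = 0.838 × 31.32% / 14.64% = 1.7928
β_Paxton = 0.259 × 48.50% / 14.64% = 0.8580
β_Ulmer = 0.798 × 28.74% / 14.64% = 1.5666
β_Orrin = 0.310 × 20.94% / 14.64% = 0.4434
β_Dray = 0.540 × 22.71% / 14.64% = 0.8377
β_P = Σ w_i β_i = 0.04×1.7928 + 0.25×0.8580 + 0.25×1.5666 + 0.26×0.4434 + 0.20×0.8377 = 0.9607
MRP = 5.47% − 0.97% = 4.50%
E(R_P) = R_f + β_P × MRP = 0.97% + 0.9607 × 4.50% = 5.29%

5.29%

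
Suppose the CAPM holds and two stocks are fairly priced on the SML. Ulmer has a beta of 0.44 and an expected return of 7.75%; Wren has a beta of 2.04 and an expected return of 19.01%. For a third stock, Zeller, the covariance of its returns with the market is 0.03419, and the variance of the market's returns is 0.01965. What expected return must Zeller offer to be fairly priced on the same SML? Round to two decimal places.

16.90%

MRP = (19.01% − 7.75%) / (2.04 − 0.44) = 7.0375%
R_f = 7.75% − 0.44 × 7.0375% = 4.6535%
β_Zeller = Cov / Var(R_m) = 0.03419 / 0.01965 = 1.7399
E(R_Zeller) = R_f + β × MRP = 4.6535% + 1.7399 × 7.0375% = 16.90%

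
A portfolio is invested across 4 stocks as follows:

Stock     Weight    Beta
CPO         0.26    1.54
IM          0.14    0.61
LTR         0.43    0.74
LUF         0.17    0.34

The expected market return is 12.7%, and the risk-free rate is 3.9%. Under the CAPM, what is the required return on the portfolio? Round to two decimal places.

11.48%

β_P = Σ w_i β_i = 0.26×1.54 + 0.14×0.61 + 0.43×0.74 + 0.17×0.34 = 0.8618
MRP = 12.7% − 3.9% = 8.80%
E(R_P) = R_f + β_P × MRP = 3.9% + 0.8618 × 8.8% = 11.48%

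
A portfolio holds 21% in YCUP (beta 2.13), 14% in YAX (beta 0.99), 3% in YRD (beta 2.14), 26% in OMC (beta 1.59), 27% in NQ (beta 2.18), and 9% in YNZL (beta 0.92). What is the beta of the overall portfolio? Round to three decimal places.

β_P = Σ w_i β_i = 0.21×2.13 + 0.14×0.99 + 0.03×2.14 + 0.26×1.59 + 0.27×2.18 + 0.09×0.92 = 1.7349

1.735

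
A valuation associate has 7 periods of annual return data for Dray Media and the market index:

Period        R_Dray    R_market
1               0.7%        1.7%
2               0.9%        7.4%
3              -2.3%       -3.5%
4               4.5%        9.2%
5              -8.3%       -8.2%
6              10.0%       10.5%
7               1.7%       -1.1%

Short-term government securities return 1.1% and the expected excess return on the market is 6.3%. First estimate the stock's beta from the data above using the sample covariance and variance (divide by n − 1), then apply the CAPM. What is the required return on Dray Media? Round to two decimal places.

Mean R_i = (0.7 + 0.9 − 2.3 + 4.5 − 8.3 + 10.0 + 1.7) / 7 = 1.0286%
Mean R_m = (1.7 + 7.4 − 3.5 + 9.2 − 8.2 + 10.5 − 1.1) / 7 = 2.2857%
Σ(R_i − R̄_i)(R_m − R̄_m) = 212.0329  ⇒  Cov = 212.0329 / 6 = 35.3388
Σ(R_m − R̄_m)² = 296.6686  ⇒  Var(R_m) = 296.6686 / 6 = 49.4448
β = Cov / Var(R_m) = 35.3388 / 49.4448 = 0.7147
E(R) = R_f + β × MRP = 1.1% + 0.7147 × 6.3% = 5.60%

5.60%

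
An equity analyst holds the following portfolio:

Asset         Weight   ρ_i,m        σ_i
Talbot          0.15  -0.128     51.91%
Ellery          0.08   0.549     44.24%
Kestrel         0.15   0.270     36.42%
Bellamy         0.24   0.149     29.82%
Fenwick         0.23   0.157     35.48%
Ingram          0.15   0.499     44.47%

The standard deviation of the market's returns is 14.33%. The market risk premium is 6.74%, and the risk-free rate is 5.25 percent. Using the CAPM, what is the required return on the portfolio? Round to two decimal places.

9.06%

β_Talbot = -0.128 × 51.91% / 14.33% = -0.4637
β_Ellery = 0.549 × 44.24% / 14.33% = 1.6949
β_Kestrel = 0.270 × 36.42% / 14.33% = 0.6862
β_Bellamy = 0.149 × 29.82% / 14.33% = 0.3101
β_Fenwick = 0.157 × 35.48% / 14.33% = 0.3887
β_Ingram = 0.499 × 44.47% / 14.33% = 1.5485
β_P = Σ w_i β_i = 0.15×-0.4637 + 0.08×1.6949 + 0.15×0.6862 + 0.24×0.3101 + 0.23×0.3887 + 0.15×1.5485 = 0.5651
E(R_P) = R_f + β_P × MRP = 5.25% + 0.5651 × 6.74% = 9.06%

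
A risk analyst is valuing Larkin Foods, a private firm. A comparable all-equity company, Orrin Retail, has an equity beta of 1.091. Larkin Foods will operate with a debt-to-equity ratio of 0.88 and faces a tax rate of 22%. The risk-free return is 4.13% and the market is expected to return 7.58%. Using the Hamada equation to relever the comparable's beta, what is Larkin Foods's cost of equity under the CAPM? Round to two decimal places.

10.48%

β_L = β_U × [1 + (1 − t)(D/E)] = 1.091 × [1 + (1 − 0.22) × 0.88]
    = 1.091 × [1 + 0.78 × 0.88] = 1.091 × 1.6864 = 1.8399
MRP = 7.58% − 4.13% = 3.45%
E(R) = R_f + β_L × MRP = 4.13% + 1.8399 × 3.45% = 10.48%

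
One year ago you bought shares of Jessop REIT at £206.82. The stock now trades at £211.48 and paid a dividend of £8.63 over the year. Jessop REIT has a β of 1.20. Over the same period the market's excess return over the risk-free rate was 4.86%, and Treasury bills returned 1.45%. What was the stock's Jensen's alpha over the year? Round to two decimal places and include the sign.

Realised HPR = (P1 + D1 − P0) / P0 = (211.48 + 8.63 − 206.82) / 206.82 = 13.29 / 206.82 = 6.4259%
CAPM required = R_f + β·MRP = 1.45% + 1.20 × 4.86% = 7.2820%
α = realised − required = 6.4259% − 7.2820% = -0.86%

-0.86%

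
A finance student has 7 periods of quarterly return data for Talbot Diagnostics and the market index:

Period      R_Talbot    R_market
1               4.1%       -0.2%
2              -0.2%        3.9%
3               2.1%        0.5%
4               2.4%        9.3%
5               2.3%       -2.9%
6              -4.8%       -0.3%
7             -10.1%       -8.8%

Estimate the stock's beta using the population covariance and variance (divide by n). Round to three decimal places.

0.567

Mean R_i = (4.1 − 0.2 + 2.1 + 2.4 + 2.3 − 4.8 − 10.1) / 7 = -0.6000%
Mean R_m = (-0.2 + 3.9 + 0.5 + 9.3 − 2.9 − 0.3 − 8.8) / 7 = 0.2143%
Σ(R_i − R̄_i)(R_m − R̄_m) = 106.3200  ⇒  Cov = 106.3200 / 7 = 15.1886
Σ(R_m − R̄_m)² = 187.6086  ⇒  Var(R_m) = 187.6086 / 7 = 26.8012
β = Cov / Var(R_m) = 15.1886 / 26.8012 = 0.5667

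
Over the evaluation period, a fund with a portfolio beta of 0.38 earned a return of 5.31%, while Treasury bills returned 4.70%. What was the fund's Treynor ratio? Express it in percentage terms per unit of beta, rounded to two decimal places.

Treynor = (R_P − R_f) / β_P = (5.31% − 4.70%) / 0.3800 = 0.61% / 0.3800 = 1.61%

1.61%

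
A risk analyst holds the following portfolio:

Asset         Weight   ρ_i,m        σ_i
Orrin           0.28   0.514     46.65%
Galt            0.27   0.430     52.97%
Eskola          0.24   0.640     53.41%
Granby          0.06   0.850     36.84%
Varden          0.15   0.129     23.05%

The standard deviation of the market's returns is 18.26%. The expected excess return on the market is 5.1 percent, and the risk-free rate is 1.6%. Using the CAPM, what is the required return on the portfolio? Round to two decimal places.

β_Orrin = 0.514 × 46.65% / 18.26% = 1.3131
β_Galt = 0.430 × 52.97% / 18.26% = 1.2474
β_Eskola = 0.640 × 53.41% / 18.26% = 1.8720
β_Granby = 0.850 × 36.84% / 18.26% = 1.7149
β_Varden = 0.129 × 23.05% / 18.26% = 0.1628
β_P = Σ w_i β_i = 0.28×1.3131 + 0.27×1.2474 + 0.24×1.8720 + 0.06×1.7149 + 0.15×0.1628 = 1.2811
E(R_P) = R_f + β_P × MRP = 1.6% + 1.2811 × 5.1% = 8.13%

8.13%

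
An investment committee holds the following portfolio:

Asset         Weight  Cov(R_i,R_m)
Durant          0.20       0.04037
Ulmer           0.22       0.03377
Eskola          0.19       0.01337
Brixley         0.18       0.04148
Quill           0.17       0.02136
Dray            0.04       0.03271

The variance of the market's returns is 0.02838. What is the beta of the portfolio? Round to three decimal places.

β_Durant = 0.04037 / 0.02838 = 1.4225
β_Ulmer = 0.03377 / 0.02838 = 1.1899
β_Eskola = 0.01337 / 0.02838 = 0.4711
β_Brixley = 0.04148 / 0.02838 = 1.4616
β_Quill = 0.02136 / 0.02838 = 0.7526
β_Dray = 0.03271 / 0.02838 = 1.1526
β_P = Σ w_i β_i = 0.20×1.4225 + 0.22×1.1899 + 0.19×0.4711 + 0.18×1.4616 + 0.17×0.7526 + 0.04×1.1526 = 1.0729

1.073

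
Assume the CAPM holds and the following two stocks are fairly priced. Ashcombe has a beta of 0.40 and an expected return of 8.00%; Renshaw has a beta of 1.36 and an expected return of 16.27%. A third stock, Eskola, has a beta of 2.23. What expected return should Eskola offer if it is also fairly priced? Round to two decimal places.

23.76%

MRP (SML slope) = (16.27% − 8.00%) / (1.36 − 0.40) = 8.27% / 0.96 = 8.6146%
R_f (intercept) = 8.00% − 0.40 × 8.6146% = 4.5542%
E(R_Eskola) = R_f + β × MRP = 4.5542% + 2.23 × 8.6146% = 23.76%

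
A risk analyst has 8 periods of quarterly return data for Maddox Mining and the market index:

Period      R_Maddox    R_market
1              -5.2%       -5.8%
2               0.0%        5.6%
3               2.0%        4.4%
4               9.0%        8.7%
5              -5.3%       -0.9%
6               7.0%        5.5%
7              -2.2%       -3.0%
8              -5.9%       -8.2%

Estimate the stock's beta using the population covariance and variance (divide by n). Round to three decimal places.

0.823

Mean R_i = (-5.2 + 0.0 + 2.0 + 9.0 − 5.3 + 7.0 − 2.2 − 5.9) / 8 = -0.0750%
Mean R_m = (-5.8 + 5.6 + 4.4 + 8.7 − 0.9 + 5.5 − 3.0 − 8.2) / 8 = 0.7875%
Σ(R_i − R̄_i)(R_m − R̄_m) = 215.9825  ⇒  Cov = 215.9825 / 8 = 26.9978
Σ(R_m − R̄_m)² = 262.3888  ⇒  Var(R_m) = 262.3888 / 8 = 32.7986
β = Cov / Var(R_m) = 26.9978 / 32.7986 = 0.8231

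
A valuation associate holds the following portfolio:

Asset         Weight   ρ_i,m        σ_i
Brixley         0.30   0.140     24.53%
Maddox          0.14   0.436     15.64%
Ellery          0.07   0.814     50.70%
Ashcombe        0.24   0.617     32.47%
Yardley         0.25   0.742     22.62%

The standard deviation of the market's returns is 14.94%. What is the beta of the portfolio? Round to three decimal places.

β_Brixley = 0.140 × 24.53% / 14.94% = 0.2299
β_Maddox = 0.436 × 15.64% / 14.94% = 0.4564
β_Ellery = 0.814 × 50.70% / 14.94% = 2.7624
β_Ashcombe = 0.617 × 32.47% / 14.94% = 1.3410
β_Yardley = 0.742 × 22.62% / 14.94% = 1.1234
β_P = Σ w_i β_i = 0.30×0.2299 + 0.14×0.4564 + 0.07×2.7624 + 0.24×1.3410 + 0.25×1.1234 = 0.9289

0.929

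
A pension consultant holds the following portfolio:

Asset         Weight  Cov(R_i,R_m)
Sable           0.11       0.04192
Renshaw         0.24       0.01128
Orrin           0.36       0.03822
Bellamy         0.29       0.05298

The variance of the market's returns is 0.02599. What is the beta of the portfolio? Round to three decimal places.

1.402

β_Sable = 0.04192 / 0.02599 = 1.6129
β_Renshaw = 0.01128 / 0.02599 = 0.4340
β_Orrin = 0.03822 / 0.02599 = 1.4706
β_Bellamy = 0.05298 / 0.02599 = 2.0385
β_P = Σ w_i β_i = 0.11×1.6129 + 0.24×0.4340 + 0.36×1.4706 + 0.29×2.0385 = 1.4022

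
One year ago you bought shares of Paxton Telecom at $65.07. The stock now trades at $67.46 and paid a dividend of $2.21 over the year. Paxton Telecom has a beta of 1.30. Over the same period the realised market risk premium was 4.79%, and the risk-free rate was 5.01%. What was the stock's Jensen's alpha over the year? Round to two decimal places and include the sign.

-4.17%

Realised HPR = (P1 + D1 − P0) / P0 = (67.46 + 2.21 − 65.07) / 65.07 = 4.60 / 65.07 = 7.0693%
CAPM required = R_f + β·MRP = 5.01% + 1.30 × 4.79% = 11.2370%
α = realised − required = 7.0693% − 11.2370% = -4.17%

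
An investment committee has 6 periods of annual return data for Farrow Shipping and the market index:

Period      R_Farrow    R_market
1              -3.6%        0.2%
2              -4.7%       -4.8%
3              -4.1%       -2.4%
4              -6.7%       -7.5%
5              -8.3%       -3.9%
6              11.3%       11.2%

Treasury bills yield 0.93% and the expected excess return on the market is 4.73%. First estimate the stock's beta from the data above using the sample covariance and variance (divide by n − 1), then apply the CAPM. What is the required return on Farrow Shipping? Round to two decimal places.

5.76%

Mean R_i = (-3.6 − 4.7 − 4.1 − 6.7 − 8.3 + 11.3) / 6 = -2.6833%
Mean R_m = (0.2 − 4.8 − 2.4 − 7.5 − 3.9 + 11.2) / 6 = -1.2000%
Σ(R_i − R̄_i)(R_m − R̄_m) = 221.5400  ⇒  Cov = 221.5400 / 5 = 44.3080
Σ(R_m − R̄_m)² = 217.1000  ⇒  Var(R_m) = 217.1000 / 5 = 43.4200
β = Cov / Var(R_m) = 44.3080 / 43.4200 = 1.0205
E(R) = R_f + β × MRP = 0.93% + 1.0205 × 4.73% = 5.76%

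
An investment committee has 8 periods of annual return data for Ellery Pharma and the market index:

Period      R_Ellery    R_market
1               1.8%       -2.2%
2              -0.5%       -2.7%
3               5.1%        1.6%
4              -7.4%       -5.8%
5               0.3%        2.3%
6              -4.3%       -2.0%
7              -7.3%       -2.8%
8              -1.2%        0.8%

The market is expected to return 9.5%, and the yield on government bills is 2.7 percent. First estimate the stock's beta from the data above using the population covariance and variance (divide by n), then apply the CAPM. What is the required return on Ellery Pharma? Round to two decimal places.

10.49%

Mean R_i = (1.8 − 0.5 + 5.1 − 7.4 + 0.3 − 4.3 − 7.3 − 1.2) / 8 = -1.6875%
Mean R_m = (-2.2 − 2.7 + 1.6 − 5.8 + 2.3 − 2.0 − 2.8 + 0.8) / 8 = -1.3500%
Σ(R_i − R̄_i)(R_m − R̄_m) = 59.0150  ⇒  Cov = 59.0150 / 8 = 7.3769
Σ(R_m − R̄_m)² = 51.5200  ⇒  Var(R_m) = 51.5200 / 8 = 6.4400
β = Cov / Var(R_m) = 7.3769 / 6.4400 = 1.1455
MRP = 9.5% − 2.7% = 6.80%
E(R) = R_f + β × MRP = 2.7% + 1.1455 × 6.8% = 10.49%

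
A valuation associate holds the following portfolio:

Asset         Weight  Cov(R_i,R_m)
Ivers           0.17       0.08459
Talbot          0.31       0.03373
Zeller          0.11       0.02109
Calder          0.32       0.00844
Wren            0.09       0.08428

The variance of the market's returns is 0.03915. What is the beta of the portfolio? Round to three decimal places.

β_Ivers = 0.08459 / 0.03915 = 2.1607
β_Talbot = 0.03373 / 0.03915 = 0.8616
β_Zeller = 0.02109 / 0.03915 = 0.5387
β_Calder = 0.00844 / 0.03915 = 0.2156
β_Wren = 0.08428 / 0.03915 = 2.1527
β_P = Σ w_i β_i = 0.17×2.1607 + 0.31×0.8616 + 0.11×0.5387 + 0.32×0.2156 + 0.09×2.1527 = 0.9564

0.956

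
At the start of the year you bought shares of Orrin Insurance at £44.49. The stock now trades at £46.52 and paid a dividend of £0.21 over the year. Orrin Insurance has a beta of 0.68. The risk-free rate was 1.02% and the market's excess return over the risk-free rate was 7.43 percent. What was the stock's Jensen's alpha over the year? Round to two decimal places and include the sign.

-1.04%

Realised HPR = (P1 + D1 − P0) / P0 = (46.52 + 0.21 − 44.49) / 44.49 = 2.24 / 44.49 = 5.0348%
CAPM required = R_f + β·MRP = 1.02% + 0.68 × 7.43% = 6.0724%
α = realised − required = 5.0348% − 6.0724% = -1.04%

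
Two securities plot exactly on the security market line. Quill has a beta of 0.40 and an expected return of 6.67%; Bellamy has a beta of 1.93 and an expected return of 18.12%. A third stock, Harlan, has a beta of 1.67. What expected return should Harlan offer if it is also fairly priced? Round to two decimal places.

MRP (SML slope) = (18.12% − 6.67%) / (1.93 − 0.40) = 11.45% / 1.53 = 7.4837%
R_f (intercept) = 6.67% − 0.40 × 7.4837% = 3.6765%
E(R_Harlan) = R_f + β × MRP = 3.6765% + 1.67 × 7.4837% = 16.17%

16.17%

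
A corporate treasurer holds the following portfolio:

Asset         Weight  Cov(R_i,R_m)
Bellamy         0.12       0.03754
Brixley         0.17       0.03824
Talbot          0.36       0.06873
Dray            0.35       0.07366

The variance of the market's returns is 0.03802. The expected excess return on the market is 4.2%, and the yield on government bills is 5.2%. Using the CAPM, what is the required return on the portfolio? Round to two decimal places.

β_Bellamy = 0.03754 / 0.03802 = 0.9874
β_Brixley = 0.03824 / 0.03802 = 1.0058
β_Talbot = 0.06873 / 0.03802 = 1.8077
β_Dray = 0.07366 / 0.03802 = 1.9374
β_P = Σ w_i β_i = 0.12×0.9874 + 0.17×1.0058 + 0.36×1.8077 + 0.35×1.9374 = 1.6183
E(R_P) = R_f + β_P × MRP = 5.2% + 1.6183 × 4.2% = 12.00%

12.00%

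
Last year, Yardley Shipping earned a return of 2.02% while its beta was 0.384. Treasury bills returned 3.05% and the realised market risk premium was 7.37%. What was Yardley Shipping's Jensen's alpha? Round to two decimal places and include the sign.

-3.86%

CAPM benchmark = R_f + β(R_m − R_f) = 3.05% + 0.384 × 7.37% = 5.88008%
α = actual − benchmark = 2.02% − 5.88008% = -3.86%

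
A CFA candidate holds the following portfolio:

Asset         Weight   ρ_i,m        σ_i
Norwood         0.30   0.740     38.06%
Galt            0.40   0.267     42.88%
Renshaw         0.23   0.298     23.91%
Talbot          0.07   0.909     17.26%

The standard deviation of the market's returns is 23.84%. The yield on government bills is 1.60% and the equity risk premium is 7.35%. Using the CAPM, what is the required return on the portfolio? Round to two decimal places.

6.46%

β_Norwood = 0.740 × 38.06% / 23.84% = 1.1814
β_Galt = 0.267 × 42.88% / 23.84% = 0.4802
β_Renshaw = 0.298 × 23.91% / 23.84% = 0.2989
β_Talbot = 0.909 × 17.26% / 23.84% = 0.6581
β_P = Σ w_i β_i = 0.30×1.1814 + 0.40×0.4802 + 0.23×0.2989 + 0.07×0.6581 = 0.6613
E(R_P) = R_f + β_P × MRP = 1.60% + 0.6613 × 7.35% = 6.46%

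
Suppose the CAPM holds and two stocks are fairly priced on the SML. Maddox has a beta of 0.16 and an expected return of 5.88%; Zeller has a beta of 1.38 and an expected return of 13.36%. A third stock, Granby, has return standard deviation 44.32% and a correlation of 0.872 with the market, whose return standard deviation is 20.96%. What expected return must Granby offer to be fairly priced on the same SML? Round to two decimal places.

MRP = (13.36% − 5.88%) / (1.38 − 0.16) = 6.1311%
R_f = 5.88% − 0.16 × 6.1311% = 4.8990%
β_Granby = ρ·σ_i/σ_m = 0.872 × 44.32 / 20.96 = 1.8438
E(R_Granby) = R_f + β × MRP = 4.8990% + 1.8438 × 6.1311% = 16.20%

16.20%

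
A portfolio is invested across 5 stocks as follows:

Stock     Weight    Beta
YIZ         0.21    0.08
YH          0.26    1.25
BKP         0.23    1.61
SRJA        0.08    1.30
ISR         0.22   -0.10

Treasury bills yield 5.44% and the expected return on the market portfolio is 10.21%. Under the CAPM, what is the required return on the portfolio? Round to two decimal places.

9.23%

β_P = Σ w_i β_i = 0.21×0.08 + 0.26×1.25 + 0.23×1.61 + 0.08×1.30 + 0.22×-0.10 = 0.7941
MRP = 10.21% − 5.44% = 4.77%
E(R_P) = R_f + β_P × MRP = 5.44% + 0.7941 × 4.77% = 9.23%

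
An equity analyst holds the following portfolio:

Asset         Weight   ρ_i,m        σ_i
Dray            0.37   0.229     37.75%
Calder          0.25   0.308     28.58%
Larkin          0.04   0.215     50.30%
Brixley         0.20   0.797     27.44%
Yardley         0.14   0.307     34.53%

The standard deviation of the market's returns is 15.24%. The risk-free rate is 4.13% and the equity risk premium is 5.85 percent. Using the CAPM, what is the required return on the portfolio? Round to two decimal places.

β_Dray = 0.229 × 37.75% / 15.24% = 0.5672
β_Calder = 0.308 × 28.58% / 15.24% = 0.5776
β_Larkin = 0.215 × 50.30% / 15.24% = 0.7096
β_Brixley = 0.797 × 27.44% / 15.24% = 1.4350
β_Yardley = 0.307 × 34.53% / 15.24% = 0.6956
β_P = Σ w_i β_i = 0.37×0.5672 + 0.25×0.5776 + 0.04×0.7096 + 0.20×1.4350 + 0.14×0.6956 = 0.7670
E(R_P) = R_f + β_P × MRP = 4.13% + 0.7670 × 5.85% = 8.62%

8.62%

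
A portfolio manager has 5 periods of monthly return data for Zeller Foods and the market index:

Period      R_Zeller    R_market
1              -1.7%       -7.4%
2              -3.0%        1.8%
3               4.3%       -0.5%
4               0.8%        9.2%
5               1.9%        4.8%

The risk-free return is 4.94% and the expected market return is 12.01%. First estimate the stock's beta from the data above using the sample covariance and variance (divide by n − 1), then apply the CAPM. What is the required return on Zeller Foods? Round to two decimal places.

5.76%

Mean R_i = (-1.7 − 3.0 + 4.3 + 0.8 + 1.9) / 5 = 0.4600%
Mean R_m = (-7.4 + 1.8 − 0.5 + 9.2 + 4.8) / 5 = 1.5800%
Σ(R_i − R̄_i)(R_m − R̄_m) = 17.8760  ⇒  Cov = 17.8760 / 4 = 4.4690
Σ(R_m − R̄_m)² = 153.4480  ⇒  Var(R_m) = 153.4480 / 4 = 38.3620
β = Cov / Var(R_m) = 4.4690 / 38.3620 = 0.1165
MRP = 12.01% − 4.94% = 7.07%
E(R) = R_f + β × MRP = 4.94% + 0.1165 × 7.07% = 5.76%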